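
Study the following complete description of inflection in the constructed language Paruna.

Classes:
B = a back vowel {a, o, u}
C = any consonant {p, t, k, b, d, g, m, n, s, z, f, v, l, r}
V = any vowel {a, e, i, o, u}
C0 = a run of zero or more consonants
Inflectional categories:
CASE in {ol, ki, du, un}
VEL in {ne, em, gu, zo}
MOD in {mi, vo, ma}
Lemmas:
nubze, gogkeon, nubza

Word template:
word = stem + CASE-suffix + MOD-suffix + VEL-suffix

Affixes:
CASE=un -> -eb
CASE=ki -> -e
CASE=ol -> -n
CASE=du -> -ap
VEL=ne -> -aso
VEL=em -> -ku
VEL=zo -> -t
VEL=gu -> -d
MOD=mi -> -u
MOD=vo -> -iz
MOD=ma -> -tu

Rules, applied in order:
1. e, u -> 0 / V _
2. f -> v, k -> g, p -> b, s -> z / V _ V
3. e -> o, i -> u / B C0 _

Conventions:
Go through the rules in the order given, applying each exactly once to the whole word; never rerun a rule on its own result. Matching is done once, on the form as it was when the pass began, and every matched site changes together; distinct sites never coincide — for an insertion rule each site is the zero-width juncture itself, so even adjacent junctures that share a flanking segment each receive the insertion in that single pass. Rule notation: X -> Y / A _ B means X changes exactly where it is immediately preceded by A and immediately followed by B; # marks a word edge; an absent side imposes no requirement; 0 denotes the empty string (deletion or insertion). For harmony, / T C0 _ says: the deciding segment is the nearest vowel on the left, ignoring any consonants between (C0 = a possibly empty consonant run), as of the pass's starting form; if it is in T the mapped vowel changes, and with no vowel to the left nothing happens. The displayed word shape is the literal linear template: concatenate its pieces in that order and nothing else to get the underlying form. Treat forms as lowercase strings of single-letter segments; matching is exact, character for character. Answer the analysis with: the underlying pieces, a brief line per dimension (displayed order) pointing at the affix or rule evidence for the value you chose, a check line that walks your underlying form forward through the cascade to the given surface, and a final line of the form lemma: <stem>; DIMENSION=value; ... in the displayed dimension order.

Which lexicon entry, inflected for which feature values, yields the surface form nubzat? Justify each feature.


underlying: nubza-e-u-t
CASE=ki - signalled by the affix -e
VEL=zo - signalled by the affix -t
MOD=mi - signalled by the affix -u
check: nubzaeut -> nubzat -> nubzat -> nubzat
lemma: nubza; CASE=ki; VEL=zo; MOD=mi


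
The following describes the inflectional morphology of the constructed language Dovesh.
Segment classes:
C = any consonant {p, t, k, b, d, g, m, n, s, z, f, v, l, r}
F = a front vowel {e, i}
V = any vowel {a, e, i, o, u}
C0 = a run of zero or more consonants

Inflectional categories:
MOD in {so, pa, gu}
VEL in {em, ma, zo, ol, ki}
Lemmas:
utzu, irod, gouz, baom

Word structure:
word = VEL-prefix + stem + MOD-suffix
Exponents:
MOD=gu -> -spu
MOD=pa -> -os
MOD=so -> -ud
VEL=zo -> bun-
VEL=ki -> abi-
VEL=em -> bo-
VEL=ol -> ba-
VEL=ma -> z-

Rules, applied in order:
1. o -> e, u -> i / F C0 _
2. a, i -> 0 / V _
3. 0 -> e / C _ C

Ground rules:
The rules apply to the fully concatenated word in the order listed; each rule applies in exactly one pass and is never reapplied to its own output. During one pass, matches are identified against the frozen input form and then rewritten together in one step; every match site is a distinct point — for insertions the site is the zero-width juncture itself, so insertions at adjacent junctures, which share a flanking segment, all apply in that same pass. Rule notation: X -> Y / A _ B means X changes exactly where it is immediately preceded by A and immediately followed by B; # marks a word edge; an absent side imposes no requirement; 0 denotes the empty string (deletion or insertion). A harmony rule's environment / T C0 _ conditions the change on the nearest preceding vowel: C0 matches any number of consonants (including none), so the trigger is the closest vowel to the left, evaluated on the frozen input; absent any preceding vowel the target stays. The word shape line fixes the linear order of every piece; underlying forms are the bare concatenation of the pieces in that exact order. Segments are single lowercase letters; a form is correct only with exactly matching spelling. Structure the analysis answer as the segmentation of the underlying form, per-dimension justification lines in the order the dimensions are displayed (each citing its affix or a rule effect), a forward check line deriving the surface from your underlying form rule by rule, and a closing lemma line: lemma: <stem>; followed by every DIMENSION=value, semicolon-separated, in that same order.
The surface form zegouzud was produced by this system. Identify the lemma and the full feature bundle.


underlying: z-gouz-ud
MOD=so - signalled by the affix -ud
VEL=ma - signalled by the affix z-
check: zgouzud -> zgouzud -> zgouzud -> zegouzud
lemma: gouz; MOD=so; VEL=ma


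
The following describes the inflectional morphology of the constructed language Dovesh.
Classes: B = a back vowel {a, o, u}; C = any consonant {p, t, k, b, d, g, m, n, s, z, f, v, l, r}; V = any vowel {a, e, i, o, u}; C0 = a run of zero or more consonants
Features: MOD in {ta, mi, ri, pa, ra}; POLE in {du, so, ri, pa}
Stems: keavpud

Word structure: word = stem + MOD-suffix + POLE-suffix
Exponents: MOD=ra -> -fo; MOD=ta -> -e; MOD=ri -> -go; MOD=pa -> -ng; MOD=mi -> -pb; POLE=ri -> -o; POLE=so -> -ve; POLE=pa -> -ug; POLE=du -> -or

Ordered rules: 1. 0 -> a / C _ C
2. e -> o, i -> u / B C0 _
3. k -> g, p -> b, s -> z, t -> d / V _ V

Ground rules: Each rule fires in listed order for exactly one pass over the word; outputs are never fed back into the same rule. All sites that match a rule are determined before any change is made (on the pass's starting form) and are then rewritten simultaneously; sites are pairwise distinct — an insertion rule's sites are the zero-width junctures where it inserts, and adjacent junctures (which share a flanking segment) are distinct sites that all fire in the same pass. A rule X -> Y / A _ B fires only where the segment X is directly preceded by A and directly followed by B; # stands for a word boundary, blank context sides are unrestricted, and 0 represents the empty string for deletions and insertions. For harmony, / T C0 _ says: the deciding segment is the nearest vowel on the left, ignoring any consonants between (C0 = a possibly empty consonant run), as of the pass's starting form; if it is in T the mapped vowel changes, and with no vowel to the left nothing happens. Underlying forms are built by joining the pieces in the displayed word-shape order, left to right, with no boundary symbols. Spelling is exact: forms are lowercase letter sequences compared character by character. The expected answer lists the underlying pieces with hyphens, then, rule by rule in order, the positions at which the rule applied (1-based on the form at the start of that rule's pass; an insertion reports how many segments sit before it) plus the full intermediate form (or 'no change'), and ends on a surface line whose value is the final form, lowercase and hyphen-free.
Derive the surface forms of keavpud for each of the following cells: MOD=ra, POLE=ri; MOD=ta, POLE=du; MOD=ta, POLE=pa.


cell MOD=ra, POLE=ri:
underlying: keavpud-fo-o
1. 0 -> a / C _ C: inserts after position(s) 4, 7: keavapudafoo
2. e -> o, i -> u / B C0 _: no change
3. k -> g, p -> b, s -> z, t -> d / V _ V: fires at position(s) 6: keavabudafoo
surface: keavabudafoo

cell MOD=ta, POLE=du:
underlying: keavpud-e-or
1. 0 -> a / C _ C: inserts after position(s) 4: keavapudeor
2. e -> o, i -> u / B C0 _: fires at position(s) 9: keavapudoor
3. k -> g, p -> b, s -> z, t -> d / V _ V: fires at position(s) 6: keavabudoor
surface: keavabudoor

cell MOD=ta, POLE=pa:
underlying: keavpud-e-ug
1. 0 -> a / C _ C: inserts after position(s) 4: keavapudeug
2. e -> o, i -> u / B C0 _: fires at position(s) 9: keavapudoug
3. k -> g, p -> b, s -> z, t -> d / V _ V: fires at position(s) 6: keavabudoug
surface: keavabudoug


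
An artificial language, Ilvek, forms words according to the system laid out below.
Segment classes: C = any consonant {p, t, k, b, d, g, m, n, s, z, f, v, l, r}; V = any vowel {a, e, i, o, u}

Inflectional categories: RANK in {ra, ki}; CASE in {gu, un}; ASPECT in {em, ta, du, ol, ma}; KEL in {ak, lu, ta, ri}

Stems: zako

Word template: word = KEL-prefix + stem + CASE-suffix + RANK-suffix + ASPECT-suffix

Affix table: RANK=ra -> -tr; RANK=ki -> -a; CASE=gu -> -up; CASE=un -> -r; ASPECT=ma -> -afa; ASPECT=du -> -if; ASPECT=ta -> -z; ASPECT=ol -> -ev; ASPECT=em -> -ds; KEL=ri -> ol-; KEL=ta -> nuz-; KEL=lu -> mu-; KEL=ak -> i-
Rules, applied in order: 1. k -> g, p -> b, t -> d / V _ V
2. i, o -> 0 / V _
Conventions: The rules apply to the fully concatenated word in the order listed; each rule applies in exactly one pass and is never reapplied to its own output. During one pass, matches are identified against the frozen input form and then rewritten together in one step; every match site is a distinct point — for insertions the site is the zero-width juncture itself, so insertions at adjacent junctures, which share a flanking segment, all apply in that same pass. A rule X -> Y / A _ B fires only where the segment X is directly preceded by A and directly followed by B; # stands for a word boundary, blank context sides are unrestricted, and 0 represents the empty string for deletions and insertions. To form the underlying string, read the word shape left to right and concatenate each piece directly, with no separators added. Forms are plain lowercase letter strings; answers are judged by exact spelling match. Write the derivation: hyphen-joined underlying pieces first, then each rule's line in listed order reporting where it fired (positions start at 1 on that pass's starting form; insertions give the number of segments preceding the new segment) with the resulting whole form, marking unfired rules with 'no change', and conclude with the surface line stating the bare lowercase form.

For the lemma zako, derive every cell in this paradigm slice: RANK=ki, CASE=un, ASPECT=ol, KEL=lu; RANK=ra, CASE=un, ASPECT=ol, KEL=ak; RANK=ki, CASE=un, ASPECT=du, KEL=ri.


cell RANK=ki, CASE=un, ASPECT=ol, KEL=lu:
underlying: mu-zako-r-a-ev
1. k -> g, p -> b, t -> d / V _ V: fires at position(s) 5: muzagoraev
2. i, o -> 0 / V _: no change
surface: muzagoraev

cell RANK=ra, CASE=un, ASPECT=ol, KEL=ak:
underlying: i-zako-r-tr-ev
1. k -> g, p -> b, t -> d / V _ V: fires at position(s) 4: izagortrev
2. i, o -> 0 / V _: no change
surface: izagortrev

cell RANK=ki, CASE=un, ASPECT=du, KEL=ri:
underlying: ol-zako-r-a-if
1. k -> g, p -> b, t -> d / V _ V: fires at position(s) 5: olzagoraif
2. i, o -> 0 / V _: fires at position(s) 9: olzagoraf
surface: olzagoraf


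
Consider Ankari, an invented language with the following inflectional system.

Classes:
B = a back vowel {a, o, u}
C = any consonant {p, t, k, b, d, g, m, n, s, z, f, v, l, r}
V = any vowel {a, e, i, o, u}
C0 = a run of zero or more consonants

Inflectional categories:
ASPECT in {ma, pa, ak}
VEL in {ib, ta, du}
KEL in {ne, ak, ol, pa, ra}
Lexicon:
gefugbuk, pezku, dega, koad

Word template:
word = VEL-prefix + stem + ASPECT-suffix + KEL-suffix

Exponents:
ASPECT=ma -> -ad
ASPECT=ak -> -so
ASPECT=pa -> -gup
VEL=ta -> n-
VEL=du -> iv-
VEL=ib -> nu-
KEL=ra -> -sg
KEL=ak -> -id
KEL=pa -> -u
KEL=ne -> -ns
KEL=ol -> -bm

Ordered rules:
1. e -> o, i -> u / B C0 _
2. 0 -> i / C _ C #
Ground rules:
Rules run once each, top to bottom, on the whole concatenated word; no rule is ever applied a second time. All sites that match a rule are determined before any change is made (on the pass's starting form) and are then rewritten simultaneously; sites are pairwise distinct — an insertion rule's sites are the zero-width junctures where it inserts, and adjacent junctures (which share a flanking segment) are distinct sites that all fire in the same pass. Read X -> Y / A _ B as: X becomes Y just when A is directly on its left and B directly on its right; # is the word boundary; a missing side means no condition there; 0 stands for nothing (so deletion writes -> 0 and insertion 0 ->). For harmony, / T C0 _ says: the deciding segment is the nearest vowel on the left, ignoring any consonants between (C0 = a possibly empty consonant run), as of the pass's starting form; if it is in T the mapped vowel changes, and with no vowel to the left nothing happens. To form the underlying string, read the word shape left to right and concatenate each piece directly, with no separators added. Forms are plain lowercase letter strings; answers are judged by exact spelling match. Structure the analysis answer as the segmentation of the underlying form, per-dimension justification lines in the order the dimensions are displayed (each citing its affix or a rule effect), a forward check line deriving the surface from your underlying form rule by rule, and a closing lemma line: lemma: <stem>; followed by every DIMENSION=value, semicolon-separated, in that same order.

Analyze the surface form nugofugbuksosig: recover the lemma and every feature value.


underlying: nu-gefugbuk-so-sg
ASPECT=ak - signalled by the affix -so
VEL=ib - signalled by the affix nu-
KEL=ra - signalled by the affix -sg
check: nugefugbuksosg -> nugofugbuksosg -> nugofugbuksosig
lemma: gefugbuk; ASPECT=ak; VEL=ib; KEL=ra


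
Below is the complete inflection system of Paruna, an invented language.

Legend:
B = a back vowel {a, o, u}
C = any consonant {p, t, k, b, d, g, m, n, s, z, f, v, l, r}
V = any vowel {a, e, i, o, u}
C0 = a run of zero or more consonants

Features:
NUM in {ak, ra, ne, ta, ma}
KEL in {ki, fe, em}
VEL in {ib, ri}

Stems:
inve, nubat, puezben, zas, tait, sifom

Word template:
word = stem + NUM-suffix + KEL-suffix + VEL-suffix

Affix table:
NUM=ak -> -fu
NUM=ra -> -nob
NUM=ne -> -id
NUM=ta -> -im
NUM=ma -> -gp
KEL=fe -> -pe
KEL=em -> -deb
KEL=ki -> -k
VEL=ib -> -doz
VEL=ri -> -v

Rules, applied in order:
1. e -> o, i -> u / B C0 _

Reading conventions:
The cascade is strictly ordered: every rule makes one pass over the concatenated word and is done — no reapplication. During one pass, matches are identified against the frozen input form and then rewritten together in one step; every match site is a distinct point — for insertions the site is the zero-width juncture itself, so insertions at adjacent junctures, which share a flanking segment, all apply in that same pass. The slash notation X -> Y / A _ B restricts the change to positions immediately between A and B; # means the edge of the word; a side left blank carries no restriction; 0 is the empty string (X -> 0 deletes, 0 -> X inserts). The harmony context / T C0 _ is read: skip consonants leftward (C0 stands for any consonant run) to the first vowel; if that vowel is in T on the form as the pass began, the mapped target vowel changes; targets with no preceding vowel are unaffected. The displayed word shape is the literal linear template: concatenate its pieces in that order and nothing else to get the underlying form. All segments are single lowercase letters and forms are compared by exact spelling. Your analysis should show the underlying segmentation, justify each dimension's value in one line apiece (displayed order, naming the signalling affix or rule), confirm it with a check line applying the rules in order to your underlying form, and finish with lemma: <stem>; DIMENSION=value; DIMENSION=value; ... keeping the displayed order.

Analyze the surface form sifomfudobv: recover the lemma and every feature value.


underlying: sifom-fu-deb-v
NUM=ak - signalled by the affix -fu
KEL=em - signalled by the affix -deb
VEL=ri - signalled by the affix -v
check: sifomfudebv -> sifomfudobv
lemma: sifom; NUM=ak; KEL=em; VEL=ri


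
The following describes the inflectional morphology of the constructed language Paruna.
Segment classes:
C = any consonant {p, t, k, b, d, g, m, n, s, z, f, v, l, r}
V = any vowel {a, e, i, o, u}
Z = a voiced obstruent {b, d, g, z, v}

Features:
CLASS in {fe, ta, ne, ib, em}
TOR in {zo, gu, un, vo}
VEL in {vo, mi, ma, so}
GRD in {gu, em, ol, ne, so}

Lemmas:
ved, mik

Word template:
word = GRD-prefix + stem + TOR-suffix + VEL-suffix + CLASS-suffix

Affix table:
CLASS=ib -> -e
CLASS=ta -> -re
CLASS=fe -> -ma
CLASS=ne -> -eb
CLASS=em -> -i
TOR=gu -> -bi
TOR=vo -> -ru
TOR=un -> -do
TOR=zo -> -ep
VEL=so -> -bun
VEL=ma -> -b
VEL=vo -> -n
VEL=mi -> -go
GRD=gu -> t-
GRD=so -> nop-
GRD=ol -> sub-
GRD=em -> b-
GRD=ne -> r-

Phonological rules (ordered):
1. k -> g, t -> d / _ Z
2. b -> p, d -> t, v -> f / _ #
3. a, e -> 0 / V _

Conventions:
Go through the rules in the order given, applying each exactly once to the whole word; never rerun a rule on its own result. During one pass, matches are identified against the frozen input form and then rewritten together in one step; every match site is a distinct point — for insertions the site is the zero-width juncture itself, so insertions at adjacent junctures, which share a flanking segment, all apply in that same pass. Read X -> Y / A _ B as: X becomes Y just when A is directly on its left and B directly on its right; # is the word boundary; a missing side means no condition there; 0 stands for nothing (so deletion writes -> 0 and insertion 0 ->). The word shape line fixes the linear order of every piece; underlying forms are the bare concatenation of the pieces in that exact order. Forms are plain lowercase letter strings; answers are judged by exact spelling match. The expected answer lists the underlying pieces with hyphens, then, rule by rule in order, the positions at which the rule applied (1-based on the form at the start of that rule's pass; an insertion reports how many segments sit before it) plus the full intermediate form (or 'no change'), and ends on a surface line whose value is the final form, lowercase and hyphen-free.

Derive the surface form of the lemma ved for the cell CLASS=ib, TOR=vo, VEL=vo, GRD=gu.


underlying: t-ved-ru-n-e
1. k -> g, t -> d / _ Z: fires at position(s) 1: dvedrune
2. b -> p, d -> t, v -> f / _ #: no change
3. a, e -> 0 / V _: no change
surface: dvedrune


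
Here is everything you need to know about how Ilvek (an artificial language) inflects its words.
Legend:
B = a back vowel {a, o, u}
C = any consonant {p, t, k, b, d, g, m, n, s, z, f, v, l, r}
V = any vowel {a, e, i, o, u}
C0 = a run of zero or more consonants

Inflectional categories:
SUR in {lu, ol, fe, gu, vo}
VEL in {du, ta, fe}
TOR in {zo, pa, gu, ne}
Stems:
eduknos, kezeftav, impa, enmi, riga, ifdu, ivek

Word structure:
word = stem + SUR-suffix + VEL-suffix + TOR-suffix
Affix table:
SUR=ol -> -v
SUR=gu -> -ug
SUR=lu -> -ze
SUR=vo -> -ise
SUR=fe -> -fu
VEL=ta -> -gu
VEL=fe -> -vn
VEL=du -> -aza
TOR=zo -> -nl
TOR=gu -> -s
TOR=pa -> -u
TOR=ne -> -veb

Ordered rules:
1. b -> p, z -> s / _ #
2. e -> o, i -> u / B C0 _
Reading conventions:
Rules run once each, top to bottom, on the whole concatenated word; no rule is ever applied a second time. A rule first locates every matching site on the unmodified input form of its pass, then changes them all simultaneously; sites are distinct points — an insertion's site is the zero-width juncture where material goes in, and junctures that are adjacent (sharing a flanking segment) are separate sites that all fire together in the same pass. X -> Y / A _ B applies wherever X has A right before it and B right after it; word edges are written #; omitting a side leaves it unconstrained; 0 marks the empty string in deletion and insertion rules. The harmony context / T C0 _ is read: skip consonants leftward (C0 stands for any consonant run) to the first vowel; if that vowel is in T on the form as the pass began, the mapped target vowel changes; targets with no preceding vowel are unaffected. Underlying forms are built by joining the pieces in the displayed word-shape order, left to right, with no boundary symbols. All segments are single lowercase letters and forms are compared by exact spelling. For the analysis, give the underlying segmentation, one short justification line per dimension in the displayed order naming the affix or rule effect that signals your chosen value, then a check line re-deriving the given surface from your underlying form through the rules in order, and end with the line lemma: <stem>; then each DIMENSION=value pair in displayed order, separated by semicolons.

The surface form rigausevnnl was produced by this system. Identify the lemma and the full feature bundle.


underlying: riga-ise-vn-nl
SUR=vo - signalled by the affix -ise
VEL=fe - signalled by the affix -vn
TOR=zo - signalled by the affix -nl
check: rigaisevnnl -> rigaisevnnl -> rigausevnnl
lemma: riga; SUR=vo; VEL=fe; TOR=zo


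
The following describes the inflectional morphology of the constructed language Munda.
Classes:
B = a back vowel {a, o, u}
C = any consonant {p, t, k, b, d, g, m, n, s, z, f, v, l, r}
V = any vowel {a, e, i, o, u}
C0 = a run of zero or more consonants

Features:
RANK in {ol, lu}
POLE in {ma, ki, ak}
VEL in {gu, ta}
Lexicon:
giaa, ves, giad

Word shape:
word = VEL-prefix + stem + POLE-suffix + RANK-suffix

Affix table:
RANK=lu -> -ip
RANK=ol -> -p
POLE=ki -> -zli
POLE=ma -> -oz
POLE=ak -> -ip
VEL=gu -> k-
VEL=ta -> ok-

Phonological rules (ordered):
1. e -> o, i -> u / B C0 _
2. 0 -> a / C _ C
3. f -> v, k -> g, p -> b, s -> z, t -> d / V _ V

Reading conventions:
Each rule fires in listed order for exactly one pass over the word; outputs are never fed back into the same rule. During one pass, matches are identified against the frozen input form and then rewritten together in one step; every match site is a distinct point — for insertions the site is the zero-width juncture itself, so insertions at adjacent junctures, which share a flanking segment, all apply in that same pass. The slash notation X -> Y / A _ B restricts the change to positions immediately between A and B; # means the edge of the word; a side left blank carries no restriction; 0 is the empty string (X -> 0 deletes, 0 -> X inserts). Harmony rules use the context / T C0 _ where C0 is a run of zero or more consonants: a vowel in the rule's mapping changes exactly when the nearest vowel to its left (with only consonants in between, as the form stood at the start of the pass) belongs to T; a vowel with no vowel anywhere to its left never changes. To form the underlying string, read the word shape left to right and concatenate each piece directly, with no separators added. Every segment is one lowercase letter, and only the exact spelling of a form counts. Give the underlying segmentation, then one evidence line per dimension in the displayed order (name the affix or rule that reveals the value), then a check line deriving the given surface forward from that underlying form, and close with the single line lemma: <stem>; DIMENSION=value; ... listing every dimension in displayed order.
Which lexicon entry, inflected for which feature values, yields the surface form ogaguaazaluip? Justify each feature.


underlying: ok-giaa-zli-ip
RANK=lu - signalled by the affix -ip
POLE=ki - signalled by the affix -zli
VEL=ta - signalled by the affix ok-
check: okgiaazliip -> okguaazluip -> okaguaazaluip -> ogaguaazaluip
lemma: giaa; RANK=lu; POLE=ki; VEL=ta


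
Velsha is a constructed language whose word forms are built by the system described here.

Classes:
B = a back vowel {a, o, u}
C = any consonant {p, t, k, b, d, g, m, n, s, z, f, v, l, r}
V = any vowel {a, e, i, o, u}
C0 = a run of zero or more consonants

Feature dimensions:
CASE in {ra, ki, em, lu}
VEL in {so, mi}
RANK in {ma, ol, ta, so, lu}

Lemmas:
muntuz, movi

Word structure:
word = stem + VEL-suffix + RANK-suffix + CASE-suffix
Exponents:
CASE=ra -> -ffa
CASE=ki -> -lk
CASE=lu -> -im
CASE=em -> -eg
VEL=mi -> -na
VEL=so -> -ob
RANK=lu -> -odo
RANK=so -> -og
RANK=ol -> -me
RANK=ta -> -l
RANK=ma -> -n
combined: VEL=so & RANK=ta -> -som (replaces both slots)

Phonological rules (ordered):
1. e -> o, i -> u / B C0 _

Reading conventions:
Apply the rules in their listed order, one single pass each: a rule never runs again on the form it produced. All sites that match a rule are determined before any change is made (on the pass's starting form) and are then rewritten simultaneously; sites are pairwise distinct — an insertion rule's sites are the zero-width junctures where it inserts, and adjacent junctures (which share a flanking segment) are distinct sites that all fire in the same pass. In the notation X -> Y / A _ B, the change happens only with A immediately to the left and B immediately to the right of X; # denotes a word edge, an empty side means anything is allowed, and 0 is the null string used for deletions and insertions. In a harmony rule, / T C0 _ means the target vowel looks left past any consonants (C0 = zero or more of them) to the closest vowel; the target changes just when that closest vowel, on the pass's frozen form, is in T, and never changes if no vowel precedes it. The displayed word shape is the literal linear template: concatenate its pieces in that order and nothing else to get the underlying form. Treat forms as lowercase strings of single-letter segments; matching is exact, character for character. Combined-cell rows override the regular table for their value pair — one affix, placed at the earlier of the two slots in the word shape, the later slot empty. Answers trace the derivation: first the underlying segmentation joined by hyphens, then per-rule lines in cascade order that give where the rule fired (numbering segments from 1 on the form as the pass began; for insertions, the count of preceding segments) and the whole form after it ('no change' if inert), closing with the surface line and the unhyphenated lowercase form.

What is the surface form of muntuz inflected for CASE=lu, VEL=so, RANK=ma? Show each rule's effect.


underlying: muntuz-ob-n-im
1. e -> o, i -> u / B C0 _: fires at position(s) 10: muntuzobnum
surface: muntuzobnum


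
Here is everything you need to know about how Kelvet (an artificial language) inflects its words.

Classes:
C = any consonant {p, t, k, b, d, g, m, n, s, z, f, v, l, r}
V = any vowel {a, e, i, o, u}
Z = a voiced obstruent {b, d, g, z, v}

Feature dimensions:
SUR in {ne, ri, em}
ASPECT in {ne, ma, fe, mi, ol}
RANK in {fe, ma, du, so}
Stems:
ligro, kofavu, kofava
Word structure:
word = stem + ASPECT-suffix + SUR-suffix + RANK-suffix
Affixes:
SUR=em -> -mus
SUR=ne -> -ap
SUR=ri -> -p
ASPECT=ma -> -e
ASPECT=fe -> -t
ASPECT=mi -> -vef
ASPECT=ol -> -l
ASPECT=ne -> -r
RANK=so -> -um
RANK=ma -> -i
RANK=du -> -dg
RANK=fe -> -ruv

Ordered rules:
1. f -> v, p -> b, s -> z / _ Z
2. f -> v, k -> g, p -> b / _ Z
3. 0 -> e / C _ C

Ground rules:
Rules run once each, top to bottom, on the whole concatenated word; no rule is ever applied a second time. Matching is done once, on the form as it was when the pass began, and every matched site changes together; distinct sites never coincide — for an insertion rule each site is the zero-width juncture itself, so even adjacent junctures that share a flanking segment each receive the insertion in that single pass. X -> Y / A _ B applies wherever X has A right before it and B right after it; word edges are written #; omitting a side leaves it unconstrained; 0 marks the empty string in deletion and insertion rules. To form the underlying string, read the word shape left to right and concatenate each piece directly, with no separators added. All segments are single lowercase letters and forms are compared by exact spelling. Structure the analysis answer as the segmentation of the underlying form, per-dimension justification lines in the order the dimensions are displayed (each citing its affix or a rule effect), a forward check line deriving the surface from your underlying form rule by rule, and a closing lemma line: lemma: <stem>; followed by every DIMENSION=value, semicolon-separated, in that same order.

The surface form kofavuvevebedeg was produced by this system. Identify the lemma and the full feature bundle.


underlying: kofavu-vef-p-dg
SUR=ri - signalled by the affix -p
ASPECT=mi - signalled by the affix -vef
RANK=du - signalled by the affix -dg
check: kofavuvefpdg -> kofavuvefbdg -> kofavuvevbdg -> kofavuvevebedeg
lemma: kofavu; SUR=ri; ASPECT=mi; RANK=du


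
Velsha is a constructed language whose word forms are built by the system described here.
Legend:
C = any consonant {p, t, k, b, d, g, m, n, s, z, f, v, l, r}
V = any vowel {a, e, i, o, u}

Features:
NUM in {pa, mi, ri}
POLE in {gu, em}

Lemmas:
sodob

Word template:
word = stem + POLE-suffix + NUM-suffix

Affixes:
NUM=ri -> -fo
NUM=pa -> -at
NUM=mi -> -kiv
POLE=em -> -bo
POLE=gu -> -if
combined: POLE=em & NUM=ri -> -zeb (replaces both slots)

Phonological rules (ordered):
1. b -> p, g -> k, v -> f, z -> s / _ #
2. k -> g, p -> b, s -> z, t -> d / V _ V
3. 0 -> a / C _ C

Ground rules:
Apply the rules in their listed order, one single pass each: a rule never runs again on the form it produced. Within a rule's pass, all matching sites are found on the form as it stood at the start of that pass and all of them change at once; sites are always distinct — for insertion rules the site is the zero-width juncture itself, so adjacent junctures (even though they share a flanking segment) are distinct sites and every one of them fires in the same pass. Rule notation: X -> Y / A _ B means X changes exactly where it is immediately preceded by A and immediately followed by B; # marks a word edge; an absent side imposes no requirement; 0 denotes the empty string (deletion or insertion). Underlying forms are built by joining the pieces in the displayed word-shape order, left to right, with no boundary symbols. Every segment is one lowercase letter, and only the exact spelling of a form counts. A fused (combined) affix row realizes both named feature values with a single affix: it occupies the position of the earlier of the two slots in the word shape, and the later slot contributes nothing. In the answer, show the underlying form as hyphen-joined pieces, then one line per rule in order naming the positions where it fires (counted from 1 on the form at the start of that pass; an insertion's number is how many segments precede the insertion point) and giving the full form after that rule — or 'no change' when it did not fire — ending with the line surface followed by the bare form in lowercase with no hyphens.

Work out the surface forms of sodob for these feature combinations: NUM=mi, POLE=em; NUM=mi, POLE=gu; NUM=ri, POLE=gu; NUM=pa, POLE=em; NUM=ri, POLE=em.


cell NUM=mi, POLE=em:
underlying: sodob-bo-kiv
1. b -> p, g -> k, v -> f, z -> s / _ #: fires at position(s) 10: sodobbokif
2. k -> g, p -> b, s -> z, t -> d / V _ V: fires at position(s) 8: sodobbogif
3. 0 -> a / C _ C: inserts after position(s) 5: sodobabogif
surface: sodobabogif

cell NUM=mi, POLE=gu:
underlying: sodob-if-kiv
1. b -> p, g -> k, v -> f, z -> s / _ #: fires at position(s) 10: sodobifkif
2. k -> g, p -> b, s -> z, t -> d / V _ V: no change
3. 0 -> a / C _ C: inserts after position(s) 7: sodobifakif
surface: sodobifakif

cell NUM=ri, POLE=gu:
underlying: sodob-if-fo
1. b -> p, g -> k, v -> f, z -> s / _ #: no change
2. k -> g, p -> b, s -> z, t -> d / V _ V: no change
3. 0 -> a / C _ C: inserts after position(s) 7: sodobifafo
surface: sodobifafo

cell NUM=pa, POLE=em:
underlying: sodob-bo-at
1. b -> p, g -> k, v -> f, z -> s / _ #: no change
2. k -> g, p -> b, s -> z, t -> d / V _ V: no change
3. 0 -> a / C _ C: inserts after position(s) 5: sodobaboat
surface: sodobaboat

cell NUM=ri, POLE=em:
underlying: sodob-zeb
1. b -> p, g -> k, v -> f, z -> s / _ #: fires at position(s) 8: sodobzep
2. k -> g, p -> b, s -> z, t -> d / V _ V: no change
3. 0 -> a / C _ C: inserts after position(s) 5: sodobazep
surface: sodobazep


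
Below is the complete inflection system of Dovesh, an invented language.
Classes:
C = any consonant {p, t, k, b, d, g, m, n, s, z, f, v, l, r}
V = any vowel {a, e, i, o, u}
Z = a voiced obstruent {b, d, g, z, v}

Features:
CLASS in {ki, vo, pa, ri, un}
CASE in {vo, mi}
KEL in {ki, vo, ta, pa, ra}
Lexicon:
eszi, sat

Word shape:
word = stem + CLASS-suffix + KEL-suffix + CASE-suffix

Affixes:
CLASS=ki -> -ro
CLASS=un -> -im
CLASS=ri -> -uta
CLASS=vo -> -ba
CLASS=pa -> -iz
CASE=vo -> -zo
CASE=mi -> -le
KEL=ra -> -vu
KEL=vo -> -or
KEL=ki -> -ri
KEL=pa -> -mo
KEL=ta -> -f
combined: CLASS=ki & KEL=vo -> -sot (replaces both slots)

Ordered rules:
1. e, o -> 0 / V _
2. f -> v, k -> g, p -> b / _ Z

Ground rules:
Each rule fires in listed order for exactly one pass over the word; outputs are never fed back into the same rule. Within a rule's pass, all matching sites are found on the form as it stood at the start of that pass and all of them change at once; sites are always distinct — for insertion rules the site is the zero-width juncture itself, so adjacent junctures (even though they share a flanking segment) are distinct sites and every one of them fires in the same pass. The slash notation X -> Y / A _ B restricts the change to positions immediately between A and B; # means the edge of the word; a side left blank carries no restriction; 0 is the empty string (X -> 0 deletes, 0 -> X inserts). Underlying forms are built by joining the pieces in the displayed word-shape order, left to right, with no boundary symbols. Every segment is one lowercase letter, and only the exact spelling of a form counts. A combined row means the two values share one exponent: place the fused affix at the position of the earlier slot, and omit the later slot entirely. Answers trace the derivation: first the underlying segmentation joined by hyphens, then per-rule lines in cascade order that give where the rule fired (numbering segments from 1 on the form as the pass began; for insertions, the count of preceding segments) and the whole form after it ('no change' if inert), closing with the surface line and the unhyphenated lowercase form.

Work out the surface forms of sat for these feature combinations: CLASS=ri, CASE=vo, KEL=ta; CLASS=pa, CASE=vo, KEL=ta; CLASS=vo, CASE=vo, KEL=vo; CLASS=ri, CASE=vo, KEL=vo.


cell CLASS=ri, CASE=vo, KEL=ta:
underlying: sat-uta-f-zo
1. e, o -> 0 / V _: no change
2. f -> v, k -> g, p -> b / _ Z: fires at position(s) 7: satutavzo
surface: satutavzo

cell CLASS=pa, CASE=vo, KEL=ta:
underlying: sat-iz-f-zo
1. e, o -> 0 / V _: no change
2. f -> v, k -> g, p -> b / _ Z: fires at position(s) 6: satizvzo
surface: satizvzo

cell CLASS=vo, CASE=vo, KEL=vo:
underlying: sat-ba-or-zo
1. e, o -> 0 / V _: fires at position(s) 6: satbarzo
2. f -> v, k -> g, p -> b / _ Z: no change
surface: satbarzo

cell CLASS=ri, CASE=vo, KEL=vo:
underlying: sat-uta-or-zo
1. e, o -> 0 / V _: fires at position(s) 7: satutarzo
2. f -> v, k -> g, p -> b / _ Z: no change
surface: satutarzo


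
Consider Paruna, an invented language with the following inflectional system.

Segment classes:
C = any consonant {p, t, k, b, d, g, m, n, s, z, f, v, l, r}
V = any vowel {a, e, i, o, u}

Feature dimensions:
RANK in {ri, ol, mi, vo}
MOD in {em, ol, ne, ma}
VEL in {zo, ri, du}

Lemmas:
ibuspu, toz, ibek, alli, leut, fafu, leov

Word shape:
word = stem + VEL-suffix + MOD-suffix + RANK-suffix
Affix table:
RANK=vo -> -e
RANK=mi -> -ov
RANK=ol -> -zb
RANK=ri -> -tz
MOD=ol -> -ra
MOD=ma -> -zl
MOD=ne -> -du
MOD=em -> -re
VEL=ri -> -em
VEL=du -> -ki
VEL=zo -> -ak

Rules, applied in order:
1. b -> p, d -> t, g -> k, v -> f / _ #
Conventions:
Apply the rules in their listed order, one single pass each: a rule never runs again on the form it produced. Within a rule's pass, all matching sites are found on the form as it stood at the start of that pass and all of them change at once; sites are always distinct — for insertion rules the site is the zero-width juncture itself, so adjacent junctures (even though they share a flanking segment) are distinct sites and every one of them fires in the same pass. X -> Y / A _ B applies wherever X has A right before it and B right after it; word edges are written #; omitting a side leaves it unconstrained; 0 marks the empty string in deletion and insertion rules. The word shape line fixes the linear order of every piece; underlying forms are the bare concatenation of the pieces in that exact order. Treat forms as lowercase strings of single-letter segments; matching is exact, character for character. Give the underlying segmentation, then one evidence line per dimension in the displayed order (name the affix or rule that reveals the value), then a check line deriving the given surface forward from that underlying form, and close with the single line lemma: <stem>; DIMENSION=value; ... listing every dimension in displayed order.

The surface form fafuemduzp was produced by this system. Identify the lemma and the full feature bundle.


underlying: fafu-em-du-zb
RANK=ol - signalled by the affix -zb
MOD=ne - signalled by the affix -du
VEL=ri - signalled by the affix -em
check: fafuemduzb -> fafuemduzp
lemma: fafu; RANK=ol; MOD=ne; VEL=ri


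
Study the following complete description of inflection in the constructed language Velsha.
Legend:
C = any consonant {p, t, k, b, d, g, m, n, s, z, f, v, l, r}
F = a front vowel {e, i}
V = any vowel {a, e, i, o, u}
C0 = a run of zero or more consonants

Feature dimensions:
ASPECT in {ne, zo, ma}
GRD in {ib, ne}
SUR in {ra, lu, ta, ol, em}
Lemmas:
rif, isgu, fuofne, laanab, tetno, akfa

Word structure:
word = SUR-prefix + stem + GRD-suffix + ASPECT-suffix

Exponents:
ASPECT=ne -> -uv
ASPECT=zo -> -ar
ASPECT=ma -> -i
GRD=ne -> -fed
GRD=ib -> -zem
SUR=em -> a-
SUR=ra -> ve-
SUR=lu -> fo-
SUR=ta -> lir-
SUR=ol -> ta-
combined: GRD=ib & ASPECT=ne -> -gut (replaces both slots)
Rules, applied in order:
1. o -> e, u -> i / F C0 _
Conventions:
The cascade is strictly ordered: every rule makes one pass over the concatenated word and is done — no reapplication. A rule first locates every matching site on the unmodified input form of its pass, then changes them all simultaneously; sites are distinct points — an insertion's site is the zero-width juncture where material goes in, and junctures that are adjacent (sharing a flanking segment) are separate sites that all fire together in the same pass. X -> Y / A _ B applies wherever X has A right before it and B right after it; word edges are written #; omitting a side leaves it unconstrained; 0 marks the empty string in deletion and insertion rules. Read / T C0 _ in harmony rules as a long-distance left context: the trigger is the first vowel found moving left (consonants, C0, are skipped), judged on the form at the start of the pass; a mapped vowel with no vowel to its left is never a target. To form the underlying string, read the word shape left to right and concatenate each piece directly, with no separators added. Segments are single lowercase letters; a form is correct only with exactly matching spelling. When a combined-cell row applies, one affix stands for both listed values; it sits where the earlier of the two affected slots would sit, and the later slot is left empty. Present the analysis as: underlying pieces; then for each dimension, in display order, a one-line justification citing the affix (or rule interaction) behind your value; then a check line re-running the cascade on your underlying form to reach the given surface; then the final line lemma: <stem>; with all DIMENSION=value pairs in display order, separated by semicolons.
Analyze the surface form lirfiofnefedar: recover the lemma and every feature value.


underlying: lir-fuofne-fed-ar
ASPECT=zo - signalled by the affix -ar
GRD=ne - signalled by the affix -fed
SUR=ta - signalled by the affix lir-
check: lirfuofnefedar -> lirfiofnefedar
lemma: fuofne; ASPECT=zo; GRD=ne; SUR=ta


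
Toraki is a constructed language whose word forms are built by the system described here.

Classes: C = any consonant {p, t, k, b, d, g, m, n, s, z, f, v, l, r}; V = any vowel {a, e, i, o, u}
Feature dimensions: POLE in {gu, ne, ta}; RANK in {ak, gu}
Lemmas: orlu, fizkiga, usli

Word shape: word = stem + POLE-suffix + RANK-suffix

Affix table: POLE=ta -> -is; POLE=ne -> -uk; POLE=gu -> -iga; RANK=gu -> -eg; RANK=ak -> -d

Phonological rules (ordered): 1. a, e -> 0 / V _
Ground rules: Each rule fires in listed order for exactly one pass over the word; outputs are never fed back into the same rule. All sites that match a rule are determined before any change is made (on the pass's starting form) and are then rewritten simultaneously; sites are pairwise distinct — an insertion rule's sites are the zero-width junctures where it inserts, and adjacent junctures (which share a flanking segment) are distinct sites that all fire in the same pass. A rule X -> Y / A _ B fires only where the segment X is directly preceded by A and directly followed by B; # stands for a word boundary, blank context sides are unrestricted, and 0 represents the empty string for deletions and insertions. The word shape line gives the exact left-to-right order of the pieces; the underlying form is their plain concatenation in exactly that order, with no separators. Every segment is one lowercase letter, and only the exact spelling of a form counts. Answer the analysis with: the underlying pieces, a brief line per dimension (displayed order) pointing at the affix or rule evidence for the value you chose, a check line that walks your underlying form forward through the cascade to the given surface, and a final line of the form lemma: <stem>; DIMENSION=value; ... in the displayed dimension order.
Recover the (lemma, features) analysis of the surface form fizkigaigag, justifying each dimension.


underlying: fizkiga-iga-eg
POLE=gu - signalled by the affix -iga
RANK=gu - signalled by the affix -eg
check: fizkigaigaeg -> fizkigaigag
lemma: fizkiga; POLE=gu; RANK=gu
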